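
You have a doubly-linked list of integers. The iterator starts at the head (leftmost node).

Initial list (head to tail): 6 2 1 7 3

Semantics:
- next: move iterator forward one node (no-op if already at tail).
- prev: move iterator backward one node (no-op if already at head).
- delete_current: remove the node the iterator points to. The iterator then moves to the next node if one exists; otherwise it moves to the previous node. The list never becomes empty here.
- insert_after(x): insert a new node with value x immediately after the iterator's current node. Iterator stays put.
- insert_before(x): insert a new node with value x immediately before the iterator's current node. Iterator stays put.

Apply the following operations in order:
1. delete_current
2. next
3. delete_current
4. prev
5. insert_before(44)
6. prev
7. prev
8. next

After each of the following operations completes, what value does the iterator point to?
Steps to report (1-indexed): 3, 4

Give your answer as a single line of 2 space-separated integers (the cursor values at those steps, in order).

After 1 (delete_current): list=[2, 1, 7, 3] cursor@2
After 2 (next): list=[2, 1, 7, 3] cursor@1
After 3 (delete_current): list=[2, 7, 3] cursor@7
After 4 (prev): list=[2, 7, 3] cursor@2
After 5 (insert_before(44)): list=[44, 2, 7, 3] cursor@2
After 6 (prev): list=[44, 2, 7, 3] cursor@44
After 7 (prev): list=[44, 2, 7, 3] cursor@44
After 8 (next): list=[44, 2, 7, 3] cursor@2

Answer: 7 2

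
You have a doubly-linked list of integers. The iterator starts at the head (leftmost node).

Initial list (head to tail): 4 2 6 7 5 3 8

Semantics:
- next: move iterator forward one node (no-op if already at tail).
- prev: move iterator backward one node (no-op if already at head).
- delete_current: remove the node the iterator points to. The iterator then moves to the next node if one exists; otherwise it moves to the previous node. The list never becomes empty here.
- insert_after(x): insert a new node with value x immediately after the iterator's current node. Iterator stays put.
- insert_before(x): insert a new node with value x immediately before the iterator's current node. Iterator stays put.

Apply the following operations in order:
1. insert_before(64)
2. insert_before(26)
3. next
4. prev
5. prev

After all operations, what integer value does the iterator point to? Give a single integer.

After 1 (insert_before(64)): list=[64, 4, 2, 6, 7, 5, 3, 8] cursor@4
After 2 (insert_before(26)): list=[64, 26, 4, 2, 6, 7, 5, 3, 8] cursor@4
After 3 (next): list=[64, 26, 4, 2, 6, 7, 5, 3, 8] cursor@2
After 4 (prev): list=[64, 26, 4, 2, 6, 7, 5, 3, 8] cursor@4
After 5 (prev): list=[64, 26, 4, 2, 6, 7, 5, 3, 8] cursor@26

Answer: 26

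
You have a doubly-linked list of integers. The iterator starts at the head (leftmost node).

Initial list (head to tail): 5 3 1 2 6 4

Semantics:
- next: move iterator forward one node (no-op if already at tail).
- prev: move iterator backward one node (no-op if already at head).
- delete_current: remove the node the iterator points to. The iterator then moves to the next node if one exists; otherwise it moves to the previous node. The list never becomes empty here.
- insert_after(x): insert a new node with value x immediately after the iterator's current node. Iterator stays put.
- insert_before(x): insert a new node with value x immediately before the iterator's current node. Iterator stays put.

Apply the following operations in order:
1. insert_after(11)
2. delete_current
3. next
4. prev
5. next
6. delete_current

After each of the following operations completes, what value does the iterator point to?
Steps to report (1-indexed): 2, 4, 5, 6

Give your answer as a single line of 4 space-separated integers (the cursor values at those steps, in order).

Answer: 11 11 3 1

Derivation:
After 1 (insert_after(11)): list=[5, 11, 3, 1, 2, 6, 4] cursor@5
After 2 (delete_current): list=[11, 3, 1, 2, 6, 4] cursor@11
After 3 (next): list=[11, 3, 1, 2, 6, 4] cursor@3
After 4 (prev): list=[11, 3, 1, 2, 6, 4] cursor@11
After 5 (next): list=[11, 3, 1, 2, 6, 4] cursor@3
After 6 (delete_current): list=[11, 1, 2, 6, 4] cursor@1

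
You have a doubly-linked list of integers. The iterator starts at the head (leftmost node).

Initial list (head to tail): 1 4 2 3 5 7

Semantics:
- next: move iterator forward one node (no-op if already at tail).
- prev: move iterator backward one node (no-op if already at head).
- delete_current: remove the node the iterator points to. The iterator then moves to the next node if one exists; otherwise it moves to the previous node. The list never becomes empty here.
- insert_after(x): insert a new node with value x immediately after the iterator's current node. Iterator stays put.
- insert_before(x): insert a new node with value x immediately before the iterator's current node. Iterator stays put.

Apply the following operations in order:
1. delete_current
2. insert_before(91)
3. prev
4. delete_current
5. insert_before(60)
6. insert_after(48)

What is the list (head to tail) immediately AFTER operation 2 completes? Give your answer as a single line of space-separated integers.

After 1 (delete_current): list=[4, 2, 3, 5, 7] cursor@4
After 2 (insert_before(91)): list=[91, 4, 2, 3, 5, 7] cursor@4

Answer: 91 4 2 3 5 7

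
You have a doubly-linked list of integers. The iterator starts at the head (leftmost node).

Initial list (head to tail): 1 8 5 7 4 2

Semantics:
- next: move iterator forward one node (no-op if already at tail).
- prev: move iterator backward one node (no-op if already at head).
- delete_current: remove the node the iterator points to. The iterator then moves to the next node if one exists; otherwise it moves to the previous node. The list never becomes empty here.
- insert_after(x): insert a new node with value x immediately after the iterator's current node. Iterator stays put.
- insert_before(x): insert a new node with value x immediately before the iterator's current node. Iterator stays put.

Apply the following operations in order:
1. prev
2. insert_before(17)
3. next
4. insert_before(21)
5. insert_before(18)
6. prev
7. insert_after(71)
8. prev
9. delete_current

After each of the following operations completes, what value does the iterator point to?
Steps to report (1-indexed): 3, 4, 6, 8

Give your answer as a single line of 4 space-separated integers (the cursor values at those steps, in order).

Answer: 8 8 18 21

Derivation:
After 1 (prev): list=[1, 8, 5, 7, 4, 2] cursor@1
After 2 (insert_before(17)): list=[17, 1, 8, 5, 7, 4, 2] cursor@1
After 3 (next): list=[17, 1, 8, 5, 7, 4, 2] cursor@8
After 4 (insert_before(21)): list=[17, 1, 21, 8, 5, 7, 4, 2] cursor@8
After 5 (insert_before(18)): list=[17, 1, 21, 18, 8, 5, 7, 4, 2] cursor@8
After 6 (prev): list=[17, 1, 21, 18, 8, 5, 7, 4, 2] cursor@18
After 7 (insert_after(71)): list=[17, 1, 21, 18, 71, 8, 5, 7, 4, 2] cursor@18
After 8 (prev): list=[17, 1, 21, 18, 71, 8, 5, 7, 4, 2] cursor@21
After 9 (delete_current): list=[17, 1, 18, 71, 8, 5, 7, 4, 2] cursor@18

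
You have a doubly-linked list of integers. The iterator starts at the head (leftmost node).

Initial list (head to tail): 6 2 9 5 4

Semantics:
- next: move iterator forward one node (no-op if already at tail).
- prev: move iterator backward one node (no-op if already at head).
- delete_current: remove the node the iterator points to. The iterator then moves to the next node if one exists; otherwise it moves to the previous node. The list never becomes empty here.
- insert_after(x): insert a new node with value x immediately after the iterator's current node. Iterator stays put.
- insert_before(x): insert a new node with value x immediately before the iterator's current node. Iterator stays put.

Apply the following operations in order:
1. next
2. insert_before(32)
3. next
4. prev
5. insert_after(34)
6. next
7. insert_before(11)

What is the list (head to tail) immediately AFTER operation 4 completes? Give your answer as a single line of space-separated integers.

After 1 (next): list=[6, 2, 9, 5, 4] cursor@2
After 2 (insert_before(32)): list=[6, 32, 2, 9, 5, 4] cursor@2
After 3 (next): list=[6, 32, 2, 9, 5, 4] cursor@9
After 4 (prev): list=[6, 32, 2, 9, 5, 4] cursor@2

Answer: 6 32 2 9 5 4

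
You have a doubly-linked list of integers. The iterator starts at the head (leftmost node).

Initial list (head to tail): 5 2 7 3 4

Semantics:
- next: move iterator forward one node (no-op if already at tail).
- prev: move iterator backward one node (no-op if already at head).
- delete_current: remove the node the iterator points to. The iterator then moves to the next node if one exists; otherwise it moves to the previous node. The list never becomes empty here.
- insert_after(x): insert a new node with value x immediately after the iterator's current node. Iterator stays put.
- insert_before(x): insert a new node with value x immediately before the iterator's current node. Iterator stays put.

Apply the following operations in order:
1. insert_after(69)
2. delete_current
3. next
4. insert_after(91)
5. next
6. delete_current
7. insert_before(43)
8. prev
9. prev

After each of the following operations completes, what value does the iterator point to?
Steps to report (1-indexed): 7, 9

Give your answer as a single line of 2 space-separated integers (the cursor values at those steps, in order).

After 1 (insert_after(69)): list=[5, 69, 2, 7, 3, 4] cursor@5
After 2 (delete_current): list=[69, 2, 7, 3, 4] cursor@69
After 3 (next): list=[69, 2, 7, 3, 4] cursor@2
After 4 (insert_after(91)): list=[69, 2, 91, 7, 3, 4] cursor@2
After 5 (next): list=[69, 2, 91, 7, 3, 4] cursor@91
After 6 (delete_current): list=[69, 2, 7, 3, 4] cursor@7
After 7 (insert_before(43)): list=[69, 2, 43, 7, 3, 4] cursor@7
After 8 (prev): list=[69, 2, 43, 7, 3, 4] cursor@43
After 9 (prev): list=[69, 2, 43, 7, 3, 4] cursor@2

Answer: 7 2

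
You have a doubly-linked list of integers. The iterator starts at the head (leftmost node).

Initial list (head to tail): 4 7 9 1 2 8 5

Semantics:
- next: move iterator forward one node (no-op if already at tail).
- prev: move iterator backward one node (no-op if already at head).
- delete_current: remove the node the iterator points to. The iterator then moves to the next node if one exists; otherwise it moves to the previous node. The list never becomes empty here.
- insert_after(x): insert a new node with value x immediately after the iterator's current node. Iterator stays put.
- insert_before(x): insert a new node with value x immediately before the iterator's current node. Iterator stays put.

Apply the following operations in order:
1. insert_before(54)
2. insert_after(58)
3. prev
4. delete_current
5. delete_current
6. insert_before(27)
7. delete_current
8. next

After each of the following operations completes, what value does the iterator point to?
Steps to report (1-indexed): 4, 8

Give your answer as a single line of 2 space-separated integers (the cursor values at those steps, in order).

After 1 (insert_before(54)): list=[54, 4, 7, 9, 1, 2, 8, 5] cursor@4
After 2 (insert_after(58)): list=[54, 4, 58, 7, 9, 1, 2, 8, 5] cursor@4
After 3 (prev): list=[54, 4, 58, 7, 9, 1, 2, 8, 5] cursor@54
After 4 (delete_current): list=[4, 58, 7, 9, 1, 2, 8, 5] cursor@4
After 5 (delete_current): list=[58, 7, 9, 1, 2, 8, 5] cursor@58
After 6 (insert_before(27)): list=[27, 58, 7, 9, 1, 2, 8, 5] cursor@58
After 7 (delete_current): list=[27, 7, 9, 1, 2, 8, 5] cursor@7
After 8 (next): list=[27, 7, 9, 1, 2, 8, 5] cursor@9

Answer: 4 9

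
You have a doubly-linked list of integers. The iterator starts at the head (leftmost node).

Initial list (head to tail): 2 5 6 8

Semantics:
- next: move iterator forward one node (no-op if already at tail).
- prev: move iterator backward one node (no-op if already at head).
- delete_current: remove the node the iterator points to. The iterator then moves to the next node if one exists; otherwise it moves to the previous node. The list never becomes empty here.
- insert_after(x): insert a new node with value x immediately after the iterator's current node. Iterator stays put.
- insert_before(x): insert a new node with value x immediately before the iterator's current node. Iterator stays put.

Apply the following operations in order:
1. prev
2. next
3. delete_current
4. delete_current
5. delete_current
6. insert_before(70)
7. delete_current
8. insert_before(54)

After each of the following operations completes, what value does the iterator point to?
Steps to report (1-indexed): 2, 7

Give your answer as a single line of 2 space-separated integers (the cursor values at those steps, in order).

Answer: 5 70

Derivation:
After 1 (prev): list=[2, 5, 6, 8] cursor@2
After 2 (next): list=[2, 5, 6, 8] cursor@5
After 3 (delete_current): list=[2, 6, 8] cursor@6
After 4 (delete_current): list=[2, 8] cursor@8
After 5 (delete_current): list=[2] cursor@2
After 6 (insert_before(70)): list=[70, 2] cursor@2
After 7 (delete_current): list=[70] cursor@70
After 8 (insert_before(54)): list=[54, 70] cursor@70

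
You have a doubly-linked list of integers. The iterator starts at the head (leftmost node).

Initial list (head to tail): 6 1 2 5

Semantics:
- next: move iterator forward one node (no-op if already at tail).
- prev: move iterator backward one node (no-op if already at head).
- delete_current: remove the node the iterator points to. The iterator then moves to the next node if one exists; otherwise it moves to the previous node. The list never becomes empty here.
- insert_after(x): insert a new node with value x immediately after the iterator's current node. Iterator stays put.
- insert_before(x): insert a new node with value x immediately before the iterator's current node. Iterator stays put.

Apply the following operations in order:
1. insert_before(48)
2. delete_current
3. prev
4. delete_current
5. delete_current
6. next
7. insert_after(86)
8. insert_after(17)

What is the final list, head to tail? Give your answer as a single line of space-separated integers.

Answer: 2 5 17 86

Derivation:
After 1 (insert_before(48)): list=[48, 6, 1, 2, 5] cursor@6
After 2 (delete_current): list=[48, 1, 2, 5] cursor@1
After 3 (prev): list=[48, 1, 2, 5] cursor@48
After 4 (delete_current): list=[1, 2, 5] cursor@1
After 5 (delete_current): list=[2, 5] cursor@2
After 6 (next): list=[2, 5] cursor@5
After 7 (insert_after(86)): list=[2, 5, 86] cursor@5
After 8 (insert_after(17)): list=[2, 5, 17, 86] cursor@5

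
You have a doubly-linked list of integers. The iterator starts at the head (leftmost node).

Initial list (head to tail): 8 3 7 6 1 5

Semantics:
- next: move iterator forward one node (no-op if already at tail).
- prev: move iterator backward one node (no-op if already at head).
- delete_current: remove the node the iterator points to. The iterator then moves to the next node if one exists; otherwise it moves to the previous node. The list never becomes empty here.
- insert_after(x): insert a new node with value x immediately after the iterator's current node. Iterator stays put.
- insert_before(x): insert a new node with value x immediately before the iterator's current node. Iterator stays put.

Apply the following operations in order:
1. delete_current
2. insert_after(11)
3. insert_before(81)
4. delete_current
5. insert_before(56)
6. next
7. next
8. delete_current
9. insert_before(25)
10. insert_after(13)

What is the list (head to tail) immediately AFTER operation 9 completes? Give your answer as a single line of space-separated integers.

After 1 (delete_current): list=[3, 7, 6, 1, 5] cursor@3
After 2 (insert_after(11)): list=[3, 11, 7, 6, 1, 5] cursor@3
After 3 (insert_before(81)): list=[81, 3, 11, 7, 6, 1, 5] cursor@3
After 4 (delete_current): list=[81, 11, 7, 6, 1, 5] cursor@11
After 5 (insert_before(56)): list=[81, 56, 11, 7, 6, 1, 5] cursor@11
After 6 (next): list=[81, 56, 11, 7, 6, 1, 5] cursor@7
After 7 (next): list=[81, 56, 11, 7, 6, 1, 5] cursor@6
After 8 (delete_current): list=[81, 56, 11, 7, 1, 5] cursor@1
After 9 (insert_before(25)): list=[81, 56, 11, 7, 25, 1, 5] cursor@1

Answer: 81 56 11 7 25 1 5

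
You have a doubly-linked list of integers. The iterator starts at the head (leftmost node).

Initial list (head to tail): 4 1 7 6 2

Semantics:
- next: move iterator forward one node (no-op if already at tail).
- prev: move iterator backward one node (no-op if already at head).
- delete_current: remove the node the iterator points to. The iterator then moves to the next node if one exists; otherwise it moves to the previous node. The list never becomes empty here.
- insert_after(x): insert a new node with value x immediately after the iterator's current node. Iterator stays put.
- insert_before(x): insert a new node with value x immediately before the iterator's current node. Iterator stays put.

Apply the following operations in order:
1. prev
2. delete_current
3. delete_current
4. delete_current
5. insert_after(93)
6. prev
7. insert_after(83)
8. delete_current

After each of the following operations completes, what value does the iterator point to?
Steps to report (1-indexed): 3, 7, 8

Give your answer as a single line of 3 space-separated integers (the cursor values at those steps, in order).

After 1 (prev): list=[4, 1, 7, 6, 2] cursor@4
After 2 (delete_current): list=[1, 7, 6, 2] cursor@1
After 3 (delete_current): list=[7, 6, 2] cursor@7
After 4 (delete_current): list=[6, 2] cursor@6
After 5 (insert_after(93)): list=[6, 93, 2] cursor@6
After 6 (prev): list=[6, 93, 2] cursor@6
After 7 (insert_after(83)): list=[6, 83, 93, 2] cursor@6
After 8 (delete_current): list=[83, 93, 2] cursor@83

Answer: 7 6 83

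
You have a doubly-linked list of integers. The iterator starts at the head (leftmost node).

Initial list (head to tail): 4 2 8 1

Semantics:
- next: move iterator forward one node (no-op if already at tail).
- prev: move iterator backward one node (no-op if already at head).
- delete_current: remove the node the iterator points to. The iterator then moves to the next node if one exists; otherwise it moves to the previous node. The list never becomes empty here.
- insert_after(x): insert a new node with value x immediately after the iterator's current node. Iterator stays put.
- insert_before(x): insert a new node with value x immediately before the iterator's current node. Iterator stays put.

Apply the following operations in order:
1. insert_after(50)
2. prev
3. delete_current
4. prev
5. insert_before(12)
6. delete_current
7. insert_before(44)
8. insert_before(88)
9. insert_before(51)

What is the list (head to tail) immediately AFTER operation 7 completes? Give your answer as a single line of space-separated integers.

After 1 (insert_after(50)): list=[4, 50, 2, 8, 1] cursor@4
After 2 (prev): list=[4, 50, 2, 8, 1] cursor@4
After 3 (delete_current): list=[50, 2, 8, 1] cursor@50
After 4 (prev): list=[50, 2, 8, 1] cursor@50
After 5 (insert_before(12)): list=[12, 50, 2, 8, 1] cursor@50
After 6 (delete_current): list=[12, 2, 8, 1] cursor@2
After 7 (insert_before(44)): list=[12, 44, 2, 8, 1] cursor@2

Answer: 12 44 2 8 1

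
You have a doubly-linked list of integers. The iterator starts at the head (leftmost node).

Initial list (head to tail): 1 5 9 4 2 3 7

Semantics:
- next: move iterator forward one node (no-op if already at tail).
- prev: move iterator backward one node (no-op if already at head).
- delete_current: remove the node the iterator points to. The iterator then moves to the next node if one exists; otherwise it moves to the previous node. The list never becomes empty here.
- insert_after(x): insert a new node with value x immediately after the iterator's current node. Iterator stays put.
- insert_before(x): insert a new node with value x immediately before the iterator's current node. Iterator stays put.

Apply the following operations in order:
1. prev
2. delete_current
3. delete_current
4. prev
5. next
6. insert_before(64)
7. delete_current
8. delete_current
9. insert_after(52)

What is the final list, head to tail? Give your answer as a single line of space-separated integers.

After 1 (prev): list=[1, 5, 9, 4, 2, 3, 7] cursor@1
After 2 (delete_current): list=[5, 9, 4, 2, 3, 7] cursor@5
After 3 (delete_current): list=[9, 4, 2, 3, 7] cursor@9
After 4 (prev): list=[9, 4, 2, 3, 7] cursor@9
After 5 (next): list=[9, 4, 2, 3, 7] cursor@4
After 6 (insert_before(64)): list=[9, 64, 4, 2, 3, 7] cursor@4
After 7 (delete_current): list=[9, 64, 2, 3, 7] cursor@2
After 8 (delete_current): list=[9, 64, 3, 7] cursor@3
After 9 (insert_after(52)): list=[9, 64, 3, 52, 7] cursor@3

Answer: 9 64 3 52 7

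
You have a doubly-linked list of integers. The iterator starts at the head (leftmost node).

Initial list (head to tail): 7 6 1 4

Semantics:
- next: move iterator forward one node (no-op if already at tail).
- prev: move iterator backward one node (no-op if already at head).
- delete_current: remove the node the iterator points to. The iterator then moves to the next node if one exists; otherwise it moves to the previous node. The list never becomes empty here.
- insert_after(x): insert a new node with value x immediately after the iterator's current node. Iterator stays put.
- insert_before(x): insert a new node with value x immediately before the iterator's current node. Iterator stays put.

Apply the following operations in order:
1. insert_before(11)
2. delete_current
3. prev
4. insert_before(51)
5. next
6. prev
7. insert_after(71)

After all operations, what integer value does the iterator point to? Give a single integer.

Answer: 11

Derivation:
After 1 (insert_before(11)): list=[11, 7, 6, 1, 4] cursor@7
After 2 (delete_current): list=[11, 6, 1, 4] cursor@6
After 3 (prev): list=[11, 6, 1, 4] cursor@11
After 4 (insert_before(51)): list=[51, 11, 6, 1, 4] cursor@11
After 5 (next): list=[51, 11, 6, 1, 4] cursor@6
After 6 (prev): list=[51, 11, 6, 1, 4] cursor@11
After 7 (insert_after(71)): list=[51, 11, 71, 6, 1, 4] cursor@11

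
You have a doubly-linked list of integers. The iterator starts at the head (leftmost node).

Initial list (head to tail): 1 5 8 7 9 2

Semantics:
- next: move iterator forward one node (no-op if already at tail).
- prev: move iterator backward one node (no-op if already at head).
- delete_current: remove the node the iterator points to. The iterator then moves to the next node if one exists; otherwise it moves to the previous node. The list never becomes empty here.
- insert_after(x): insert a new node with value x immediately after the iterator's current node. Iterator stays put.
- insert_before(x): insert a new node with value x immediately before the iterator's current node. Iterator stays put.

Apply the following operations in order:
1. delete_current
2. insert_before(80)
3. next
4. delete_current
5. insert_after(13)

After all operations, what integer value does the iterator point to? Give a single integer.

Answer: 7

Derivation:
After 1 (delete_current): list=[5, 8, 7, 9, 2] cursor@5
After 2 (insert_before(80)): list=[80, 5, 8, 7, 9, 2] cursor@5
After 3 (next): list=[80, 5, 8, 7, 9, 2] cursor@8
After 4 (delete_current): list=[80, 5, 7, 9, 2] cursor@7
After 5 (insert_after(13)): list=[80, 5, 7, 13, 9, 2] cursor@7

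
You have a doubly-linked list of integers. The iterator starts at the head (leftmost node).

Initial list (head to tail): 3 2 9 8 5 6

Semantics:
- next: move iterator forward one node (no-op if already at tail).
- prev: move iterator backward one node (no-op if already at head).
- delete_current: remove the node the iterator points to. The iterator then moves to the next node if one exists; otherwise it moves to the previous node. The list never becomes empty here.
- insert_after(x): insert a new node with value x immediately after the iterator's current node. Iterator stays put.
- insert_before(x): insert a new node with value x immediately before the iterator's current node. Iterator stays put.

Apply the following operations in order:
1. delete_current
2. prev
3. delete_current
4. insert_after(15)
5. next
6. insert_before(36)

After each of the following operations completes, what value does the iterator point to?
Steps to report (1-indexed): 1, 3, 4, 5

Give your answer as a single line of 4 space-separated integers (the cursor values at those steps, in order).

After 1 (delete_current): list=[2, 9, 8, 5, 6] cursor@2
After 2 (prev): list=[2, 9, 8, 5, 6] cursor@2
After 3 (delete_current): list=[9, 8, 5, 6] cursor@9
After 4 (insert_after(15)): list=[9, 15, 8, 5, 6] cursor@9
After 5 (next): list=[9, 15, 8, 5, 6] cursor@15
After 6 (insert_before(36)): list=[9, 36, 15, 8, 5, 6] cursor@15

Answer: 2 9 9 15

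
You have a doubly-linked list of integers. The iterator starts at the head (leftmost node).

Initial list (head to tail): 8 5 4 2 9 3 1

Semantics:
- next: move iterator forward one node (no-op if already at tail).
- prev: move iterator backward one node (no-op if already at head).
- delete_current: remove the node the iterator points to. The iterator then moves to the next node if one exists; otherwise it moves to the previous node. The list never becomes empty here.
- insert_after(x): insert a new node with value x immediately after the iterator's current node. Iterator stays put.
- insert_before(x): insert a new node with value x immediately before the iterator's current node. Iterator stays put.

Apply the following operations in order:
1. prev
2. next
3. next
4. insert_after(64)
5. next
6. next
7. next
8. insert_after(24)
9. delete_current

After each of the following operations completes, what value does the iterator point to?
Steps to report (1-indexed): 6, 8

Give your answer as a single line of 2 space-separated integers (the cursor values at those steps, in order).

After 1 (prev): list=[8, 5, 4, 2, 9, 3, 1] cursor@8
After 2 (next): list=[8, 5, 4, 2, 9, 3, 1] cursor@5
After 3 (next): list=[8, 5, 4, 2, 9, 3, 1] cursor@4
After 4 (insert_after(64)): list=[8, 5, 4, 64, 2, 9, 3, 1] cursor@4
After 5 (next): list=[8, 5, 4, 64, 2, 9, 3, 1] cursor@64
After 6 (next): list=[8, 5, 4, 64, 2, 9, 3, 1] cursor@2
After 7 (next): list=[8, 5, 4, 64, 2, 9, 3, 1] cursor@9
After 8 (insert_after(24)): list=[8, 5, 4, 64, 2, 9, 24, 3, 1] cursor@9
After 9 (delete_current): list=[8, 5, 4, 64, 2, 24, 3, 1] cursor@24

Answer: 2 9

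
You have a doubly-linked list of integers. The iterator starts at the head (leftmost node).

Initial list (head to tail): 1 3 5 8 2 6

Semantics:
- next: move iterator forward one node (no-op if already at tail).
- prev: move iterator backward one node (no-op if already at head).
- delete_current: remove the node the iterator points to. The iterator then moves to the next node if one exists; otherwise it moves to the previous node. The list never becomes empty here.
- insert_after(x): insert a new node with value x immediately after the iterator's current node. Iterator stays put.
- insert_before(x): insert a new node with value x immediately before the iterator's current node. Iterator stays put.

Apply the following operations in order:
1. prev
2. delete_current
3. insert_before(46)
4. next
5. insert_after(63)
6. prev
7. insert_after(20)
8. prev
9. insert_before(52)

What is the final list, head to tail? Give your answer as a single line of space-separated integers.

After 1 (prev): list=[1, 3, 5, 8, 2, 6] cursor@1
After 2 (delete_current): list=[3, 5, 8, 2, 6] cursor@3
After 3 (insert_before(46)): list=[46, 3, 5, 8, 2, 6] cursor@3
After 4 (next): list=[46, 3, 5, 8, 2, 6] cursor@5
After 5 (insert_after(63)): list=[46, 3, 5, 63, 8, 2, 6] cursor@5
After 6 (prev): list=[46, 3, 5, 63, 8, 2, 6] cursor@3
After 7 (insert_after(20)): list=[46, 3, 20, 5, 63, 8, 2, 6] cursor@3
After 8 (prev): list=[46, 3, 20, 5, 63, 8, 2, 6] cursor@46
After 9 (insert_before(52)): list=[52, 46, 3, 20, 5, 63, 8, 2, 6] cursor@46

Answer: 52 46 3 20 5 63 8 2 6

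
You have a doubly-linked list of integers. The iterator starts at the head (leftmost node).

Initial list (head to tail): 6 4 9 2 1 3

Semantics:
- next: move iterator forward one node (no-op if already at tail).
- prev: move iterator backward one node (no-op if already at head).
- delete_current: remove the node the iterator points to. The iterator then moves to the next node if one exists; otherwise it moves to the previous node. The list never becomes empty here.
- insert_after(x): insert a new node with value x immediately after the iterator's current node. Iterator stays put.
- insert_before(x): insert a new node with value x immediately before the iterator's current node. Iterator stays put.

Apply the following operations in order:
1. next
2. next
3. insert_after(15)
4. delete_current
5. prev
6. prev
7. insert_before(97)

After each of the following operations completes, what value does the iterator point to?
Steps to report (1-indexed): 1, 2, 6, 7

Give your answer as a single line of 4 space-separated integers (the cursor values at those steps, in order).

Answer: 4 9 6 6

Derivation:
After 1 (next): list=[6, 4, 9, 2, 1, 3] cursor@4
After 2 (next): list=[6, 4, 9, 2, 1, 3] cursor@9
After 3 (insert_after(15)): list=[6, 4, 9, 15, 2, 1, 3] cursor@9
After 4 (delete_current): list=[6, 4, 15, 2, 1, 3] cursor@15
After 5 (prev): list=[6, 4, 15, 2, 1, 3] cursor@4
After 6 (prev): list=[6, 4, 15, 2, 1, 3] cursor@6
After 7 (insert_before(97)): list=[97, 6, 4, 15, 2, 1, 3] cursor@6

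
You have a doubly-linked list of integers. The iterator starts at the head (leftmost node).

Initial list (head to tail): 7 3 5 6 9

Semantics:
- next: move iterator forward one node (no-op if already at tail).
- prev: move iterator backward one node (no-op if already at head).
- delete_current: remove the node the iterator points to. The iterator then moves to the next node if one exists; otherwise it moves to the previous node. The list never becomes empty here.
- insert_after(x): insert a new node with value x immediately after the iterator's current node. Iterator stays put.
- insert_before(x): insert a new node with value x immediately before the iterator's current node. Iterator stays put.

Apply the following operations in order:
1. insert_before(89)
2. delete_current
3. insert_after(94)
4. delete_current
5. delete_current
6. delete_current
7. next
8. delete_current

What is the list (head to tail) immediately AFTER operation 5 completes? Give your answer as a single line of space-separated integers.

After 1 (insert_before(89)): list=[89, 7, 3, 5, 6, 9] cursor@7
After 2 (delete_current): list=[89, 3, 5, 6, 9] cursor@3
After 3 (insert_after(94)): list=[89, 3, 94, 5, 6, 9] cursor@3
After 4 (delete_current): list=[89, 94, 5, 6, 9] cursor@94
After 5 (delete_current): list=[89, 5, 6, 9] cursor@5

Answer: 89 5 6 9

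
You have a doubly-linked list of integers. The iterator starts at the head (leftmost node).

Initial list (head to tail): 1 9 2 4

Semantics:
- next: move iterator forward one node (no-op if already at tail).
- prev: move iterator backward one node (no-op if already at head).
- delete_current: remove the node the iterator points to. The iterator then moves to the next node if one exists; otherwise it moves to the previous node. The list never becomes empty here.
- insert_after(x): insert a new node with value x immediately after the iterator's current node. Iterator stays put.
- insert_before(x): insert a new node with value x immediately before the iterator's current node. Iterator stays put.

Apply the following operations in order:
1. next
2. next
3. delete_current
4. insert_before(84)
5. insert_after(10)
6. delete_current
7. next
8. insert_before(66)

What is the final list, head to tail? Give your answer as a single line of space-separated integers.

Answer: 1 9 84 66 10

Derivation:
After 1 (next): list=[1, 9, 2, 4] cursor@9
After 2 (next): list=[1, 9, 2, 4] cursor@2
After 3 (delete_current): list=[1, 9, 4] cursor@4
After 4 (insert_before(84)): list=[1, 9, 84, 4] cursor@4
After 5 (insert_after(10)): list=[1, 9, 84, 4, 10] cursor@4
After 6 (delete_current): list=[1, 9, 84, 10] cursor@10
After 7 (next): list=[1, 9, 84, 10] cursor@10
After 8 (insert_before(66)): list=[1, 9, 84, 66, 10] cursor@10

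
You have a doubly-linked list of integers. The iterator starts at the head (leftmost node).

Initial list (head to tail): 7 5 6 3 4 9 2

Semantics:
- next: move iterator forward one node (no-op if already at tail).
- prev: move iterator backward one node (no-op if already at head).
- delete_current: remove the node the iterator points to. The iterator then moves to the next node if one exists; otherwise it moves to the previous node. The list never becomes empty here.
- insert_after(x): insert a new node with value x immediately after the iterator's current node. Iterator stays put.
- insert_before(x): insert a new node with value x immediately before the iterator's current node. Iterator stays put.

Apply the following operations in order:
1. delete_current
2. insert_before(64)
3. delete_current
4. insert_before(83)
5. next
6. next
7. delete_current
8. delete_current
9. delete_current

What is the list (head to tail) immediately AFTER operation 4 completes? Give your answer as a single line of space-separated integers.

Answer: 64 83 6 3 4 9 2

Derivation:
After 1 (delete_current): list=[5, 6, 3, 4, 9, 2] cursor@5
After 2 (insert_before(64)): list=[64, 5, 6, 3, 4, 9, 2] cursor@5
After 3 (delete_current): list=[64, 6, 3, 4, 9, 2] cursor@6
After 4 (insert_before(83)): list=[64, 83, 6, 3, 4, 9, 2] cursor@6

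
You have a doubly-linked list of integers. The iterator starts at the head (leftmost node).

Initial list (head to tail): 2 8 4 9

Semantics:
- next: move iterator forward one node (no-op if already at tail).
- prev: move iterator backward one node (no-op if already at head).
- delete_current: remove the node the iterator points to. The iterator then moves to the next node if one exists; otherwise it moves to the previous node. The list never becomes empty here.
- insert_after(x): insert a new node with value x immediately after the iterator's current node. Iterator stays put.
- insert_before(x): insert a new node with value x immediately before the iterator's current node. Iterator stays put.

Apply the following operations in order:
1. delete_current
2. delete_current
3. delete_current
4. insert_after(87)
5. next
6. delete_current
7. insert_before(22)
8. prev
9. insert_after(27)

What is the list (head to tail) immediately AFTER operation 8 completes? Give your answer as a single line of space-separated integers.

After 1 (delete_current): list=[8, 4, 9] cursor@8
After 2 (delete_current): list=[4, 9] cursor@4
After 3 (delete_current): list=[9] cursor@9
After 4 (insert_after(87)): list=[9, 87] cursor@9
After 5 (next): list=[9, 87] cursor@87
After 6 (delete_current): list=[9] cursor@9
After 7 (insert_before(22)): list=[22, 9] cursor@9
After 8 (prev): list=[22, 9] cursor@22

Answer: 22 9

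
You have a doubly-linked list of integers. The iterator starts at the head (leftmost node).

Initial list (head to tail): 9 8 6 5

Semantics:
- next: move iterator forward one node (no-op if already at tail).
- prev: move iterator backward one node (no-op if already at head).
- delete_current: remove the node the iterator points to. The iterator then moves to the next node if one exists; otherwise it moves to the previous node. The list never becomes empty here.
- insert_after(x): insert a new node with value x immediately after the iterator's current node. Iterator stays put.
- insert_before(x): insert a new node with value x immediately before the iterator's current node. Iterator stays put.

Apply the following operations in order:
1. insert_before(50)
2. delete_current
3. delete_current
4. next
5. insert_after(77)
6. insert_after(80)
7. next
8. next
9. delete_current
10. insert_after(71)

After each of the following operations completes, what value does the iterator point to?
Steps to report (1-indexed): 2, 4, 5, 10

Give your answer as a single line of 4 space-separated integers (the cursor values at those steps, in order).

Answer: 8 5 5 80

Derivation:
After 1 (insert_before(50)): list=[50, 9, 8, 6, 5] cursor@9
After 2 (delete_current): list=[50, 8, 6, 5] cursor@8
After 3 (delete_current): list=[50, 6, 5] cursor@6
After 4 (next): list=[50, 6, 5] cursor@5
After 5 (insert_after(77)): list=[50, 6, 5, 77] cursor@5
After 6 (insert_after(80)): list=[50, 6, 5, 80, 77] cursor@5
After 7 (next): list=[50, 6, 5, 80, 77] cursor@80
After 8 (next): list=[50, 6, 5, 80, 77] cursor@77
After 9 (delete_current): list=[50, 6, 5, 80] cursor@80
After 10 (insert_after(71)): list=[50, 6, 5, 80, 71] cursor@80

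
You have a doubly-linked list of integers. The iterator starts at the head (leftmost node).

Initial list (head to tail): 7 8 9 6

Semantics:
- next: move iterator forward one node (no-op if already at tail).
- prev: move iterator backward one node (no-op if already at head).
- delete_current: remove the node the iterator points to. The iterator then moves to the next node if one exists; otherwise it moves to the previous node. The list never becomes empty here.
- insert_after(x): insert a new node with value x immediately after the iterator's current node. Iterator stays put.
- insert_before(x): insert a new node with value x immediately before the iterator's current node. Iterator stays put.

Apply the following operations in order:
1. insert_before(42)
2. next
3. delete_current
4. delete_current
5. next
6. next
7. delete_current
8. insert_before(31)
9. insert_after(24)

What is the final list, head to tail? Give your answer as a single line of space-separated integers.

Answer: 42 31 7 24

Derivation:
After 1 (insert_before(42)): list=[42, 7, 8, 9, 6] cursor@7
After 2 (next): list=[42, 7, 8, 9, 6] cursor@8
After 3 (delete_current): list=[42, 7, 9, 6] cursor@9
After 4 (delete_current): list=[42, 7, 6] cursor@6
After 5 (next): list=[42, 7, 6] cursor@6
After 6 (next): list=[42, 7, 6] cursor@6
After 7 (delete_current): list=[42, 7] cursor@7
After 8 (insert_before(31)): list=[42, 31, 7] cursor@7
After 9 (insert_after(24)): list=[42, 31, 7, 24] cursor@7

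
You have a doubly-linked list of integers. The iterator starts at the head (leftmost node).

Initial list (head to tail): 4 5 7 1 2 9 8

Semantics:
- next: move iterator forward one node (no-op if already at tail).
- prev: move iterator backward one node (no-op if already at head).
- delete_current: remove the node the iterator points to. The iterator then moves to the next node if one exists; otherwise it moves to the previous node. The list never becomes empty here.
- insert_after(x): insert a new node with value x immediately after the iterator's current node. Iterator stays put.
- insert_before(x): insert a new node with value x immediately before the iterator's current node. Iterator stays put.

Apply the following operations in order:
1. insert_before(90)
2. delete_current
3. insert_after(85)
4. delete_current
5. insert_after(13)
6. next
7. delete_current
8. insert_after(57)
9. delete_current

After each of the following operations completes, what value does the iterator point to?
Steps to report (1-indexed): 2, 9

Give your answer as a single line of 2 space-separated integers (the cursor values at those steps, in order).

Answer: 5 57

Derivation:
After 1 (insert_before(90)): list=[90, 4, 5, 7, 1, 2, 9, 8] cursor@4
After 2 (delete_current): list=[90, 5, 7, 1, 2, 9, 8] cursor@5
After 3 (insert_after(85)): list=[90, 5, 85, 7, 1, 2, 9, 8] cursor@5
After 4 (delete_current): list=[90, 85, 7, 1, 2, 9, 8] cursor@85
After 5 (insert_after(13)): list=[90, 85, 13, 7, 1, 2, 9, 8] cursor@85
After 6 (next): list=[90, 85, 13, 7, 1, 2, 9, 8] cursor@13
After 7 (delete_current): list=[90, 85, 7, 1, 2, 9, 8] cursor@7
After 8 (insert_after(57)): list=[90, 85, 7, 57, 1, 2, 9, 8] cursor@7
After 9 (delete_current): list=[90, 85, 57, 1, 2, 9, 8] cursor@57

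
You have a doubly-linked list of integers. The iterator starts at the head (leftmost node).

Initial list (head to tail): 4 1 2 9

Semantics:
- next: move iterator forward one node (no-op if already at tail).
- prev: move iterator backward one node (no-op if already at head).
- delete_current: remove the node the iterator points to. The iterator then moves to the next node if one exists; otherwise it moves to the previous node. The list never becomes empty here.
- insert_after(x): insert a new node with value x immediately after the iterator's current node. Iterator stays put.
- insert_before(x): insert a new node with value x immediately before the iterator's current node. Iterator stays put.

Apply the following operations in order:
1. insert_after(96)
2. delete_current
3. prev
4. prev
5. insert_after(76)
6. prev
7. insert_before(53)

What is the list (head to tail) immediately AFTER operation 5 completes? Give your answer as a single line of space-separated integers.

Answer: 96 76 1 2 9

Derivation:
After 1 (insert_after(96)): list=[4, 96, 1, 2, 9] cursor@4
After 2 (delete_current): list=[96, 1, 2, 9] cursor@96
After 3 (prev): list=[96, 1, 2, 9] cursor@96
After 4 (prev): list=[96, 1, 2, 9] cursor@96
After 5 (insert_after(76)): list=[96, 76, 1, 2, 9] cursor@96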